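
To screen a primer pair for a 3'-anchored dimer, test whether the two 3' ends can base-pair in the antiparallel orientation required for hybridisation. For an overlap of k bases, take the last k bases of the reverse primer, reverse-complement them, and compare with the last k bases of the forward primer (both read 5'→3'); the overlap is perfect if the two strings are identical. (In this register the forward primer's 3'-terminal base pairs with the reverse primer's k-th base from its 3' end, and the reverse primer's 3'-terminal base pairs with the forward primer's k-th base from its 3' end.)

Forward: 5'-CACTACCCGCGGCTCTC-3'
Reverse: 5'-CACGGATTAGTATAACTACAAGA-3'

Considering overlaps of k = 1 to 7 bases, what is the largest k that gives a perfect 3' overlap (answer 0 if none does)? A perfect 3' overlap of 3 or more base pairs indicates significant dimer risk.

Last 7 bases (5'→3') — forward …GGCTCTC, reverse …TACAAGA.
Reverse complement of the reverse primer's last 7 bases: TCTTGTA; its first k bases are the reverse complement of the reverse primer's last k bases, so a perfect k-base overlap needs the forward primer's last k bases to equal them.
Comparing (forward last k vs required): k=1: C vs T ✗; k=2: TC vs TC ✓; k=3: CTC vs TCT ✗; k=4: TCTC vs TCTT ✗; k=5: CTCTC vs TCTTG ✗; k=6: GCTCTC vs TCTTGT ✗; k=7: GGCTCTC vs TCTTGTA ✗.
Only k = 2 is perfect, so the longest perfect 3' overlap is 2.

Longest perfect overlap: 2 complementary base pairs; below the dimer-risk threshold (threshold 3).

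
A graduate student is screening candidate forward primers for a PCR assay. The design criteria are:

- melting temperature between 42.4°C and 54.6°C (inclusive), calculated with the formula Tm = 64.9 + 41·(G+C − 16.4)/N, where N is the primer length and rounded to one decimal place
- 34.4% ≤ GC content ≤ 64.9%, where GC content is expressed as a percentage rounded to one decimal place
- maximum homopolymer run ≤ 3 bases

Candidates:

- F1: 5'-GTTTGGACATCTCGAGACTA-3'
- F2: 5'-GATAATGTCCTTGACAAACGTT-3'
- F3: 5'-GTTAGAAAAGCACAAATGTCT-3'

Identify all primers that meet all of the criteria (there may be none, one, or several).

F1 and F2.

F1 (20 nt, A=5 T=6 G=5 C=4): Tm = 64.9 + 41·(9 − 16.4)/20 = 49.7°C ✓; GC 9/20 = 45.0% ✓; longest run = 3 ✓ — passes.
F2 (22 nt, A=7 T=7 G=4 C=4): Tm = 64.9 + 41·(8 − 16.4)/22 = 49.2°C ✓; GC 8/22 = 36.4% ✓; longest run = 3 ✓ — passes.
F3 (21 nt, A=9 T=5 G=4 C=3): Tm = 64.9 + 41·(7 − 16.4)/21 = 46.5°C ✓; GC 7/21 = 33.3%, outside 34.4–64.9% ✗; longest run = 4, exceeds 3 ✗ — fails.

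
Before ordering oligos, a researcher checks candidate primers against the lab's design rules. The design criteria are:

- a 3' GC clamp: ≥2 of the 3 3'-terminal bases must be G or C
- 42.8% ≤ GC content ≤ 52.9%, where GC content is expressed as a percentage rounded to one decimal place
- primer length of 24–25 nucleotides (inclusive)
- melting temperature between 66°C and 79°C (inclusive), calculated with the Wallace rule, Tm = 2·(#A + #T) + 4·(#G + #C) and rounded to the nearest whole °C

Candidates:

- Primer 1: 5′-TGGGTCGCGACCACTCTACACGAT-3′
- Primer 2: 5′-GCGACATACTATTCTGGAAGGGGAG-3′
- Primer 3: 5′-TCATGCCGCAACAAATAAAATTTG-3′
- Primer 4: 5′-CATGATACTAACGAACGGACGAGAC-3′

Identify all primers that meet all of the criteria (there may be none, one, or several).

Primer 1 (24 nt, A=5 T=5 G=6 C=8): 3' end GAT has 1 G/C, need ≥2 ✗; GC 14/24 = 58.3%, outside 42.8–52.9% ✗; length 24 ✓; Tm = 2·10 + 4·14 = 76°C ✓ — fails.
Primer 2 (25 nt, A=7 T=5 G=9 C=4): 3' end GAG has 2 G/C ✓; GC 13/25 = 52.0% ✓; length 25 ✓; Tm = 2·12 + 4·13 = 76°C ✓ — passes.
Primer 3 (24 nt, A=10 T=6 G=3 C=5): 3' end TTG has 1 G/C, need ≥2 ✗; GC 8/24 = 33.3%, outside 42.8–52.9% ✗; length 24 ✓; Tm = 2·16 + 4·8 = 64°C, outside 66–79°C ✗ — fails.
Primer 4 (25 nt, A=10 T=3 G=6 C=6): 3' end GAC has 2 G/C ✓; GC 12/25 = 48.0% ✓; length 25 ✓; Tm = 2·13 + 4·12 = 74°C ✓ — passes.

Primer 2 and Primer 4.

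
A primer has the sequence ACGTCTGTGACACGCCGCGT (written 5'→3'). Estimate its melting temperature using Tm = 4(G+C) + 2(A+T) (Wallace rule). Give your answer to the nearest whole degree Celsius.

Base counts: A=3, T=4, G=6, C=7 (length 20).
Tm = 2·(3+4) + 4·(6+7) = 2·7 + 4·13 = 14 + 52 = 66°C.

66°C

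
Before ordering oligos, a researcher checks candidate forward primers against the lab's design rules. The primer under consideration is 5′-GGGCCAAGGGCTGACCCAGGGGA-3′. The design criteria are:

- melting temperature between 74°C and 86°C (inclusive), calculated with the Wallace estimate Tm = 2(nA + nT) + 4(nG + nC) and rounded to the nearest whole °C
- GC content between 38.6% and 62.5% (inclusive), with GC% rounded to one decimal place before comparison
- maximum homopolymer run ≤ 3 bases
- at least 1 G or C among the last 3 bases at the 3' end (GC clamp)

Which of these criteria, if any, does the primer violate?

Fails: GC content, homopolymer run.

Base counts: A=5, T=1, G=11, C=6 (length 23).
Tm: Tm = 2·6 + 4·17 = 80°C ✓
GC content: GC 17/23 = 73.9%, outside 38.6–62.5% ✗
homopolymer run: longest run = 4, exceeds 3 ✗
GC clamp: 3' end GGA has 2 G/C ✓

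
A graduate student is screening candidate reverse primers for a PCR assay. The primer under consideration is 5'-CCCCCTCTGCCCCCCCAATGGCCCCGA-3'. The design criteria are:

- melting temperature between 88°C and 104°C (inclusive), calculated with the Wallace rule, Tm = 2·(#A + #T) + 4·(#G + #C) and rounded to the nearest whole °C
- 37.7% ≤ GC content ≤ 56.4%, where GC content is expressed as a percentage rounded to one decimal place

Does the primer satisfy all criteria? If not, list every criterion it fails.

Fails: GC content.

Base counts: A=3, T=3, G=4, C=17 (length 27).
Tm: Tm = 2·6 + 4·21 = 96°C ✓
GC content: GC 21/27 = 77.8%, outside 37.7–56.4% ✗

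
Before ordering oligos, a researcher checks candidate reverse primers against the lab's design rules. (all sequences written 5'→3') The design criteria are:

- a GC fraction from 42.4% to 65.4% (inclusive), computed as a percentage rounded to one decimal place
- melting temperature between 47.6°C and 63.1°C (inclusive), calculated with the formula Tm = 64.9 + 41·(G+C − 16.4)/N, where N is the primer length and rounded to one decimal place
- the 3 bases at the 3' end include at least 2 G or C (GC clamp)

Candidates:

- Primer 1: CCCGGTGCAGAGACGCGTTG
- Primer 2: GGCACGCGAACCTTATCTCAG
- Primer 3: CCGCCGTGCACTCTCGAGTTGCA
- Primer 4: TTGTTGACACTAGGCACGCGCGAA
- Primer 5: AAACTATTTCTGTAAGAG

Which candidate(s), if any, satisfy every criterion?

Primer 1 (20 nt, A=3 T=3 G=8 C=6): GC 14/20 = 70.0%, outside 42.4–65.4% ✗; Tm = 64.9 + 41·(14 − 16.4)/20 = 60.0°C ✓; 3' end TTG has 1 G/C, need ≥2 ✗ — fails.
Primer 2 (21 nt, A=5 T=4 G=5 C=7): GC 12/21 = 57.1% ✓; Tm = 64.9 + 41·(12 − 16.4)/21 = 56.3°C ✓; 3' end CAG has 2 G/C ✓ — passes.
Primer 3 (23 nt, A=3 T=5 G=6 C=9): GC 15/23 = 65.2% ✓; Tm = 64.9 + 41·(15 − 16.4)/23 = 62.4°C ✓; 3' end GCA has 2 G/C ✓ — passes.
Primer 4 (24 nt, A=6 T=5 G=7 C=6): GC 13/24 = 54.2% ✓; Tm = 64.9 + 41·(13 − 16.4)/24 = 59.1°C ✓; 3' end GAA has 1 G/C, need ≥2 ✗ — fails.
Primer 5 (18 nt, A=7 T=6 G=3 C=2): GC 5/18 = 27.8%, outside 42.4–65.4% ✗; Tm = 64.9 + 41·(5 − 16.4)/18 = 38.9°C, outside 47.6–63.1°C ✗; 3' end GAG has 2 G/C ✓ — fails.

Primer 2 and Primer 3.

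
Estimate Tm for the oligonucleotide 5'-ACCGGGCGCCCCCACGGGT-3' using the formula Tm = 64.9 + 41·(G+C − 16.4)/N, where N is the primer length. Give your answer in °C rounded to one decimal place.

64.0°C

Base counts: A=2, T=1, G=7, C=9; G+C = 16, N = 19.
Tm = 64.9 + 41·(16 − 16.4)/19 = 64.9 + -16.40/19 = 64.0°C.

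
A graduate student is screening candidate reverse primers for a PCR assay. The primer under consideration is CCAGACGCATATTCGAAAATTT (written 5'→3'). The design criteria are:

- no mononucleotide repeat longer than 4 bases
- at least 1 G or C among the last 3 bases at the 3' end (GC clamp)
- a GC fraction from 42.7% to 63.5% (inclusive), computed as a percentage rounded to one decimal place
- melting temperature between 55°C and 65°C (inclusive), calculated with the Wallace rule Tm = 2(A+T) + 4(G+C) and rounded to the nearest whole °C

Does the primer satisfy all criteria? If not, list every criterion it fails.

Base counts: A=8, T=6, G=3, C=5 (length 22).
homopolymer run: longest run = 4 ✓
GC clamp: 3' end TTT has 0 G/C, need ≥1 ✗
GC content: GC 8/22 = 36.4%, outside 42.7–63.5% ✗
Tm: Tm = 2·14 + 4·8 = 60°C ✓

Fails: GC clamp, GC content.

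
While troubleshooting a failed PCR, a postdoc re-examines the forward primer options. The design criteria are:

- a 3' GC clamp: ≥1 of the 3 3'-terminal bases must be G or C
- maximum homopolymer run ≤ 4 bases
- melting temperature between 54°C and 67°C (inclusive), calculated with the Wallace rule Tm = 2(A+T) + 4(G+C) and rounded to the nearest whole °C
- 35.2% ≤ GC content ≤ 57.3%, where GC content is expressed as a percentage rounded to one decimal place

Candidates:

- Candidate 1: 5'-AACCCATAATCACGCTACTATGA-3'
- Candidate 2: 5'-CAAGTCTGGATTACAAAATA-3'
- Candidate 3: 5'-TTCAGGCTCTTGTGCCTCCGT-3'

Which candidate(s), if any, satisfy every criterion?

Candidate 1 (23 nt, A=9 T=5 G=2 C=7): 3' end TGA has 1 G/C ✓; longest run = 3 ✓; Tm = 2·14 + 4·9 = 64°C ✓; GC 9/23 = 39.1% ✓ — passes.
Candidate 2 (20 nt, A=9 T=5 G=3 C=3): 3' end ATA has 0 G/C, need ≥1 ✗; longest run = 4 ✓; Tm = 2·14 + 4·6 = 52°C, outside 54–67°C ✗; GC 6/20 = 30.0%, outside 35.2–57.3% ✗ — fails.
Candidate 3 (21 nt, A=1 T=8 G=5 C=7): 3' end CGT has 2 G/C ✓; longest run = 2 ✓; Tm = 2·9 + 4·12 = 66°C ✓; GC 12/21 = 57.1% ✓ — passes.

Candidate 1 and Candidate 3.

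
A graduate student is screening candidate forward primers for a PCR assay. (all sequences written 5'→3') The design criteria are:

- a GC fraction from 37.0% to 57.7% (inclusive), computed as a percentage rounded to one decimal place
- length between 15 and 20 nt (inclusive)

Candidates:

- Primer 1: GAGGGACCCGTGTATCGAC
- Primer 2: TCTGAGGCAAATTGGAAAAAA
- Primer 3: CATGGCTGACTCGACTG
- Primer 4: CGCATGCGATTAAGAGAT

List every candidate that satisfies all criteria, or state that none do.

Primer 1 (19 nt, A=4 T=3 G=7 C=5): GC 12/19 = 63.2%, outside 37.0–57.7% ✗; length 19 ✓ — fails.
Primer 2 (21 nt, A=10 T=4 G=5 C=2): GC 7/21 = 33.3%, outside 37.0–57.7% ✗; length 21, outside 15–20 ✗ — fails.
Primer 3 (17 nt, A=3 T=4 G=5 C=5): GC 10/17 = 58.8%, outside 37.0–57.7% ✗; length 17 ✓ — fails.
Primer 4 (18 nt, A=6 T=4 G=5 C=3): GC 8/18 = 44.4% ✓; length 18 ✓ — passes.

Primer 4 only.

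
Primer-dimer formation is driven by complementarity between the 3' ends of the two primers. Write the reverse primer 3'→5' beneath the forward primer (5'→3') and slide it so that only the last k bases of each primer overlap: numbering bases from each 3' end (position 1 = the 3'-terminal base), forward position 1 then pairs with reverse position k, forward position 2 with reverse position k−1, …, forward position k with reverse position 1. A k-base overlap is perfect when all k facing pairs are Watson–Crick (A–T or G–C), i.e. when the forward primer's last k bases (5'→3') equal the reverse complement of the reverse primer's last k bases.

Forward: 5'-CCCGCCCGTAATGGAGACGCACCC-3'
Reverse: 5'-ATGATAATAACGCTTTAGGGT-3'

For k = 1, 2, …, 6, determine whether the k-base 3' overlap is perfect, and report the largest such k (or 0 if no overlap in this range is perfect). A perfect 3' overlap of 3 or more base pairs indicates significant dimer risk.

Longest perfect overlap: 4 complementary base pairs; significant dimer risk (threshold 3).

Last 6 bases (5'→3') — forward …GCACCC, reverse …TAGGGT.
Reverse complement of the reverse primer's last 6 bases: ACCCTA; its first k bases are the reverse complement of the reverse primer's last k bases, so a perfect k-base overlap needs the forward primer's last k bases to equal them.
Comparing (forward last k vs required): k=1: C vs A ✗; k=2: CC vs AC ✗; k=3: CCC vs ACC ✗; k=4: ACCC vs ACCC ✓; k=5: CACCC vs ACCCT ✗; k=6: GCACCC vs ACCCTA ✗.
Only k = 4 is perfect, so the longest perfect 3' overlap is 4.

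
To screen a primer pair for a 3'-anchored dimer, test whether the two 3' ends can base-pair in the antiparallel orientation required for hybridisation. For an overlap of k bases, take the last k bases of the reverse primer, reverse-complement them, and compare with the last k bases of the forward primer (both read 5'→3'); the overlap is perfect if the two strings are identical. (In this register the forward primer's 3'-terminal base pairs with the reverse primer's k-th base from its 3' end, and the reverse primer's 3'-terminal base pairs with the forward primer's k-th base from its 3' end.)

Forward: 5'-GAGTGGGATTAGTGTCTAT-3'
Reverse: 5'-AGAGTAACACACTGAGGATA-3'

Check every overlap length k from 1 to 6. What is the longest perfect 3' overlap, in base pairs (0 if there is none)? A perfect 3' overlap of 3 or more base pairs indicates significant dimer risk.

Longest perfect overlap: 3 complementary base pairs; significant dimer risk (threshold 3).

Last 6 bases (5'→3') — forward …GTCTAT, reverse …AGGATA.
Reverse complement of the reverse primer's last 6 bases: TATCCT; its first k bases are the reverse complement of the reverse primer's last k bases, so a perfect k-base overlap needs the forward primer's last k bases to equal them.
Comparing (forward last k vs required): k=1: T vs T ✓; k=2: AT vs TA ✗; k=3: TAT vs TAT ✓; k=4: CTAT vs TATC ✗; k=5: TCTAT vs TATCC ✗; k=6: GTCTAT vs TATCCT ✗.
Perfect overlaps at k = 1, 3; the largest is 3.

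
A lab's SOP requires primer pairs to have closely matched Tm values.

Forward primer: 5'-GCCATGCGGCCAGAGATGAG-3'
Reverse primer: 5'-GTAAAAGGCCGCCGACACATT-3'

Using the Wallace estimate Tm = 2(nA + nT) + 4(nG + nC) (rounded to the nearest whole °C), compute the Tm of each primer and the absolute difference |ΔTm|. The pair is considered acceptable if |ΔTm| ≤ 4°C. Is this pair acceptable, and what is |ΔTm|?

|ΔTm| = 2°C; the pair is acceptable.

Forward: A=5 T=2 G=8 C=5 → Tm = 2·7 + 4·13 = 66°C.
Reverse: A=7 T=3 G=5 C=6 → Tm = 2·10 + 4·11 = 64°C.
|ΔTm| = |66 − 64| = 2°C, ≤ 4°C.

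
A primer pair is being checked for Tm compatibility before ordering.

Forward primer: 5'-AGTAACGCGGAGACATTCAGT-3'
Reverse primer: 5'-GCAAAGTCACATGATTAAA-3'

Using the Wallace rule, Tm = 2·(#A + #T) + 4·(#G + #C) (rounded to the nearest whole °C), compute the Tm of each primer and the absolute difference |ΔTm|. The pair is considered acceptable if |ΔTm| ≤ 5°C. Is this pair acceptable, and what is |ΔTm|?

Forward: A=7 T=4 G=6 C=4 → Tm = 2·11 + 4·10 = 62°C.
Reverse: A=9 T=4 G=3 C=3 → Tm = 2·13 + 4·6 = 50°C.
|ΔTm| = |62 − 50| = 12°C, > 5°C.

|ΔTm| = 12°C; the pair is not acceptable.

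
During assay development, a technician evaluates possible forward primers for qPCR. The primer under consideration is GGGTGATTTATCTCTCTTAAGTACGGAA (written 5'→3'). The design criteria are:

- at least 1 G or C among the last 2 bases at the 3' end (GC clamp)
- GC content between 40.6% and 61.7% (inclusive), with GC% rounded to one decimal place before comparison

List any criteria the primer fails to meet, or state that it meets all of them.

Base counts: A=7, T=10, G=7, C=4 (length 28).
GC clamp: 3' end AA has 0 G/C, need ≥1 ✗
GC content: GC 11/28 = 39.3%, outside 40.6–61.7% ✗

Fails: GC clamp, GC content.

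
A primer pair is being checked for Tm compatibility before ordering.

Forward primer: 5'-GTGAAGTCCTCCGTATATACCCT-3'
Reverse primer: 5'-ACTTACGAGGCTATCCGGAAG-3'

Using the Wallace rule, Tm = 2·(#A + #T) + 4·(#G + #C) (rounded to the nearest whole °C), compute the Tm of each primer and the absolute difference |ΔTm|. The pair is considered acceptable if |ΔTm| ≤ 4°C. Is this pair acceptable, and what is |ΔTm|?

|ΔTm| = 4°C; the pair is acceptable.

Forward: A=5 T=7 G=4 C=7 → Tm = 2·12 + 4·11 = 68°C.
Reverse: A=6 T=4 G=6 C=5 → Tm = 2·10 + 4·11 = 64°C.
|ΔTm| = |68 − 64| = 4°C, ≤ 4°C.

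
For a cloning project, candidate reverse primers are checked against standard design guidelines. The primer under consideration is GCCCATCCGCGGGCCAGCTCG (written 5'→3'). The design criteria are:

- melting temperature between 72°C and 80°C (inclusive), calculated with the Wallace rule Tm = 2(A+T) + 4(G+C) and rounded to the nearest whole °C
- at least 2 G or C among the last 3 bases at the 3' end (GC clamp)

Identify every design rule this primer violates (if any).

Meets all criteria.

Base counts: A=2, T=2, G=7, C=10 (length 21).
Tm: Tm = 2·4 + 4·17 = 76°C ✓
GC clamp: 3' end TCG has 2 G/C ✓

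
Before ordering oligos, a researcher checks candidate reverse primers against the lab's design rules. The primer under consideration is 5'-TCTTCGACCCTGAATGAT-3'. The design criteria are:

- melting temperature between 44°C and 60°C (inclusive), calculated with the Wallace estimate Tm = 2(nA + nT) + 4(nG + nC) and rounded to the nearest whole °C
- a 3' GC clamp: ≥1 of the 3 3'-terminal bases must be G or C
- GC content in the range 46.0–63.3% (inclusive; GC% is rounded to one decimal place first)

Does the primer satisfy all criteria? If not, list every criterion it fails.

Fails: GC content.

Base counts: A=4, T=6, G=3, C=5 (length 18).
Tm: Tm = 2·10 + 4·8 = 52°C ✓
GC clamp: 3' end GAT has 1 G/C ✓
GC content: GC 8/18 = 44.4%, outside 46.0–63.3% ✗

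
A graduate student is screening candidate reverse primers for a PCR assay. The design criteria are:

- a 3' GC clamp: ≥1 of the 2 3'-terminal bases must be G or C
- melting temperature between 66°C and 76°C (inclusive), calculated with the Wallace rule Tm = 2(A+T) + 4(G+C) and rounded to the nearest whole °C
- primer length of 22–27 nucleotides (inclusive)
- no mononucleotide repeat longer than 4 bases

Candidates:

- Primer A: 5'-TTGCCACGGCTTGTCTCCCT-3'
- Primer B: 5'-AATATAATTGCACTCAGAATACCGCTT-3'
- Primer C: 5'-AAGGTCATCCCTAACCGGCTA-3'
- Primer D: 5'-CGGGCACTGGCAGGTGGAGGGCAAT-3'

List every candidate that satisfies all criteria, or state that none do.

Primer A (20 nt, A=1 T=7 G=4 C=8): 3' end CT has 1 G/C ✓; Tm = 2·8 + 4·12 = 64°C, outside 66–76°C ✗; length 20, outside 22–27 ✗; longest run = 3 ✓ — fails.
Primer B (27 nt, A=10 T=8 G=3 C=6): 3' end TT has 0 G/C, need ≥1 ✗; Tm = 2·18 + 4·9 = 72°C ✓; length 27 ✓; longest run = 2 ✓ — fails.
Primer C (21 nt, A=6 T=4 G=4 C=7): 3' end TA has 0 G/C, need ≥1 ✗; Tm = 2·10 + 4·11 = 64°C, outside 66–76°C ✗; length 21, outside 22–27 ✗; longest run = 3 ✓ — fails.
Primer D (25 nt, A=5 T=3 G=12 C=5): 3' end AT has 0 G/C, need ≥1 ✗; Tm = 2·8 + 4·17 = 84°C, outside 66–76°C ✗; length 25 ✓; longest run = 3 ✓ — fails.

None of the candidates satisfy all criteria.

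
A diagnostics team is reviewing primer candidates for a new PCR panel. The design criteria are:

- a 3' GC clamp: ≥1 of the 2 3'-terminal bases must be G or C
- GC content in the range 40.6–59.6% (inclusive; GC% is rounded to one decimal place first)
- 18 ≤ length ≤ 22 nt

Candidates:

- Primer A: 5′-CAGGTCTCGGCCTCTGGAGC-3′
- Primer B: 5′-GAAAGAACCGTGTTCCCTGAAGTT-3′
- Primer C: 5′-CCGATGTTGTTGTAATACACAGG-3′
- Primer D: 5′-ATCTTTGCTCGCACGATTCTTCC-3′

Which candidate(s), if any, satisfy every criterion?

Primer A (20 nt, A=2 T=4 G=7 C=7): 3' end GC has 2 G/C ✓; GC 14/20 = 70.0%, outside 40.6–59.6% ✗; length 20 ✓ — fails.
Primer B (24 nt, A=7 T=6 G=6 C=5): 3' end TT has 0 G/C, need ≥1 ✗; GC 11/24 = 45.8% ✓; length 24, outside 18–22 ✗ — fails.
Primer C (23 nt, A=6 T=7 G=6 C=4): 3' end GG has 2 G/C ✓; GC 10/23 = 43.5% ✓; length 23, outside 18–22 ✗ — fails.
Primer D (23 nt, A=3 T=9 G=3 C=8): 3' end CC has 2 G/C ✓; GC 11/23 = 47.8% ✓; length 23, outside 18–22 ✗ — fails.

None of the candidates satisfy all criteria.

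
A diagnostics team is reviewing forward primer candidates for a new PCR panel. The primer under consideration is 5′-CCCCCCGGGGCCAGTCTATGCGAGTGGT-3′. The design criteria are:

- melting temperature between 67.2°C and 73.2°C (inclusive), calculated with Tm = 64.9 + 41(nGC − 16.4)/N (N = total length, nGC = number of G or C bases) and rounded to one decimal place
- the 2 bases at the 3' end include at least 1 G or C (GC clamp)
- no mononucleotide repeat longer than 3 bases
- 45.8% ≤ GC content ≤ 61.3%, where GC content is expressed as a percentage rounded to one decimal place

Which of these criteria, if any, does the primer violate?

Base counts: A=3, T=5, G=10, C=10 (length 28).
Tm: Tm = 64.9 + 41·(20 − 16.4)/28 = 70.2°C ✓
GC clamp: 3' end GT has 1 G/C ✓
homopolymer run: longest run = 6, exceeds 3 ✗
GC content: GC 20/28 = 71.4%, outside 45.8–61.3% ✗

Fails: homopolymer run, GC content.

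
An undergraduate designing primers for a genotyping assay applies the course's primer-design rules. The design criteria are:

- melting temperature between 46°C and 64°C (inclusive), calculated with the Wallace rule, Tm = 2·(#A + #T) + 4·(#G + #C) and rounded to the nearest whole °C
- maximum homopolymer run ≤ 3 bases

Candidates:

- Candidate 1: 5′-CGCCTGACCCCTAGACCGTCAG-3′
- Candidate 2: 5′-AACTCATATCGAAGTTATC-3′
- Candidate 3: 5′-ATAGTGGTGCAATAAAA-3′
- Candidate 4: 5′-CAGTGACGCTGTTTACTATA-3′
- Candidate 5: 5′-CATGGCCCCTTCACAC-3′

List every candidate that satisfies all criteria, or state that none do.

Candidate 2 and Candidate 4.

Candidate 1 (22 nt, A=4 T=3 G=5 C=10): Tm = 2·7 + 4·15 = 74°C, outside 46–64°C ✗; longest run = 4, exceeds 3 ✗ — fails.
Candidate 2 (19 nt, A=7 T=6 G=2 C=4): Tm = 2·13 + 4·6 = 50°C ✓; longest run = 2 ✓ — passes.
Candidate 3 (17 nt, A=8 T=4 G=4 C=1): Tm = 2·12 + 4·5 = 44°C, outside 46–64°C ✗; longest run = 4, exceeds 3 ✗ — fails.
Candidate 4 (20 nt, A=5 T=7 G=4 C=4): Tm = 2·12 + 4·8 = 56°C ✓; longest run = 3 ✓ — passes.
Candidate 5 (16 nt, A=3 T=3 G=2 C=8): Tm = 2·6 + 4·10 = 52°C ✓; longest run = 4, exceeds 3 ✗ — fails.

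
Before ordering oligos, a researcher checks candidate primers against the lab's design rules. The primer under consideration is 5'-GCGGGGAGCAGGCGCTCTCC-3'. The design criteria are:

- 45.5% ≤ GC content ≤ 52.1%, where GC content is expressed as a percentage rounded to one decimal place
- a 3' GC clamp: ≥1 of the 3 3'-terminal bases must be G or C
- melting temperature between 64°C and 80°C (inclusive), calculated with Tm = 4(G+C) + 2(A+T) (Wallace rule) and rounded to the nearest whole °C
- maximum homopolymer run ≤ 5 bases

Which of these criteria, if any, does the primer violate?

Base counts: A=2, T=2, G=9, C=7 (length 20).
GC content: GC 16/20 = 80.0%, outside 45.5–52.1% ✗
GC clamp: 3' end TCC has 2 G/C ✓
Tm: Tm = 2·4 + 4·16 = 72°C ✓
homopolymer run: longest run = 4 ✓

Fails: GC content.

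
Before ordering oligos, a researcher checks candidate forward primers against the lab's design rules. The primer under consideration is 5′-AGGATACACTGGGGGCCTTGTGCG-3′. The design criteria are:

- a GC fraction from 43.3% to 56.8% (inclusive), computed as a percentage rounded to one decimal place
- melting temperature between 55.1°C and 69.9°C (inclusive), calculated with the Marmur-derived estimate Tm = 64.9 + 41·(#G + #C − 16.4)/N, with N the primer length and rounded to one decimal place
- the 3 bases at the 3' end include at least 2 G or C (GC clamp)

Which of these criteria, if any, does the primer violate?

Fails: GC content.

Base counts: A=4, T=5, G=10, C=5 (length 24).
GC content: GC 15/24 = 62.5%, outside 43.3–56.8% ✗
Tm: Tm = 64.9 + 41·(15 − 16.4)/24 = 62.5°C ✓
GC clamp: 3' end GCG has 3 G/C ✓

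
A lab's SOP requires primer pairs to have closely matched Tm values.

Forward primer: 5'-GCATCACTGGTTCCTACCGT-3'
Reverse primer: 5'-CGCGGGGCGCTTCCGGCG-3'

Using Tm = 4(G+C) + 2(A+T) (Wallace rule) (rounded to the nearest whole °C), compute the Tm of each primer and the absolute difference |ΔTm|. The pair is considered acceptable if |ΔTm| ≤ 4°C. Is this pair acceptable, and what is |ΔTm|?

|ΔTm| = 6°C; the pair is not acceptable.

Forward: A=3 T=6 G=4 C=7 → Tm = 2·9 + 4·11 = 62°C.
Reverse: A=0 T=2 G=9 C=7 → Tm = 2·2 + 4·16 = 68°C.
|ΔTm| = |62 − 68| = 6°C, > 4°C.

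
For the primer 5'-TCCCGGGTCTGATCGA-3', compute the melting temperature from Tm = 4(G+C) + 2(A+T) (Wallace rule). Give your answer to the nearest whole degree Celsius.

52°C

Base counts: A=2, T=4, G=5, C=5 (length 16).
Tm = 2·(2+4) + 4·(5+5) = 2·6 + 4·10 = 12 + 40 = 52°C.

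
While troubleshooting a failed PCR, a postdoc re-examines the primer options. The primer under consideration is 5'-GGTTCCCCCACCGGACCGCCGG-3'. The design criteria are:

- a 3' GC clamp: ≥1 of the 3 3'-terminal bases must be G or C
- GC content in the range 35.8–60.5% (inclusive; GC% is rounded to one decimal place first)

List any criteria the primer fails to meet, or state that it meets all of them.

Fails: GC content.

Base counts: A=2, T=2, G=7, C=11 (length 22).
GC clamp: 3' end CGG has 3 G/C ✓
GC content: GC 18/22 = 81.8%, outside 35.8–60.5% ✗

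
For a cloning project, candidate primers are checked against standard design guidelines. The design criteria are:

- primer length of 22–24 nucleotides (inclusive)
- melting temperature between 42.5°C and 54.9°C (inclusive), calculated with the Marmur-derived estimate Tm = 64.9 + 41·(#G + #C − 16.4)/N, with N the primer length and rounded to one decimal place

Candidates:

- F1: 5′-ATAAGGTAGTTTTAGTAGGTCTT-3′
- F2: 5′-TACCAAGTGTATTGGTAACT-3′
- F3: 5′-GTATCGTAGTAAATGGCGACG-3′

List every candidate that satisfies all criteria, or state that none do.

F1 (23 nt, A=6 T=10 G=6 C=1): length 23 ✓; Tm = 64.9 + 41·(7 − 16.4)/23 = 48.1°C ✓ — passes.
F2 (20 nt, A=6 T=7 G=4 C=3): length 20, outside 22–24 ✗; Tm = 64.9 + 41·(7 − 16.4)/20 = 45.6°C ✓ — fails.
F3 (21 nt, A=6 T=5 G=7 C=3): length 21, outside 22–24 ✗; Tm = 64.9 + 41·(10 − 16.4)/21 = 52.4°C ✓ — fails.

F1 only.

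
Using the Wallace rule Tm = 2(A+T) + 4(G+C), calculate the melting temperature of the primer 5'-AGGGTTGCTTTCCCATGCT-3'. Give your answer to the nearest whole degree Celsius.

58°C

Base counts: A=2, T=7, G=5, C=5 (length 19).
Tm = 2·(2+7) + 4·(5+5) = 2·9 + 4·10 = 18 + 40 = 58°C.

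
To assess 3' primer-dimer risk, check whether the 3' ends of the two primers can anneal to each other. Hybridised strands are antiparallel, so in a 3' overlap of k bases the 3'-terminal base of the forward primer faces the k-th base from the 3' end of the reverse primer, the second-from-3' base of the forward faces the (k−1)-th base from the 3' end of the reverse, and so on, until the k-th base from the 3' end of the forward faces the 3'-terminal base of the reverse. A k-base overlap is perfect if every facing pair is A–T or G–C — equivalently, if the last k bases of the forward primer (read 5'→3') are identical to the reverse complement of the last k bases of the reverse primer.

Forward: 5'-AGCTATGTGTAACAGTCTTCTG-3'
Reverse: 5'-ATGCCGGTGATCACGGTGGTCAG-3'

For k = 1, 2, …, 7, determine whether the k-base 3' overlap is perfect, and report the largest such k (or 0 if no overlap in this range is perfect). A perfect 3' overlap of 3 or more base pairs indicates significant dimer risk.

Longest perfect overlap: 3 complementary base pairs; significant dimer risk (threshold 3).

Last 7 bases (5'→3') — forward …TCTTCTG, reverse …TGGTCAG.
Reverse complement of the reverse primer's last 7 bases: CTGACCA; its first k bases are the reverse complement of the reverse primer's last k bases, so a perfect k-base overlap needs the forward primer's last k bases to equal them.
Comparing (forward last k vs required): k=1: G vs C ✗; k=2: TG vs CT ✗; k=3: CTG vs CTG ✓; k=4: TCTG vs CTGA ✗; k=5: TTCTG vs CTGAC ✗; k=6: CTTCTG vs CTGACC ✗; k=7: TCTTCTG vs CTGACCA ✗.
Only k = 3 is perfect, so the longest perfect 3' overlap is 3.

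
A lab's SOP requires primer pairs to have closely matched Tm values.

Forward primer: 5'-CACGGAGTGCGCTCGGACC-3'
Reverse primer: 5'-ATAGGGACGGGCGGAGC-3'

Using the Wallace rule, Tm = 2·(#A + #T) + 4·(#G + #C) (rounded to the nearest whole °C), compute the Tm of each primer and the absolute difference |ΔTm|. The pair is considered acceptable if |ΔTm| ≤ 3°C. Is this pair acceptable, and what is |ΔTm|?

Forward: A=3 T=2 G=7 C=7 → Tm = 2·5 + 4·14 = 66°C.
Reverse: A=4 T=1 G=9 C=3 → Tm = 2·5 + 4·12 = 58°C.
|ΔTm| = |66 − 58| = 8°C, > 3°C.

|ΔTm| = 8°C; the pair is not acceptable.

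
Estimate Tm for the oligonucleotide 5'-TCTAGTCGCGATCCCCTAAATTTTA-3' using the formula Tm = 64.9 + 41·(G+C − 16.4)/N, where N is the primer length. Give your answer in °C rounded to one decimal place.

54.4°C

Base counts: A=6, T=9, G=3, C=7; G+C = 10, N = 25.
Tm = 64.9 + 41·(10 − 16.4)/25 = 64.9 + -262.40/25 = 54.4°C.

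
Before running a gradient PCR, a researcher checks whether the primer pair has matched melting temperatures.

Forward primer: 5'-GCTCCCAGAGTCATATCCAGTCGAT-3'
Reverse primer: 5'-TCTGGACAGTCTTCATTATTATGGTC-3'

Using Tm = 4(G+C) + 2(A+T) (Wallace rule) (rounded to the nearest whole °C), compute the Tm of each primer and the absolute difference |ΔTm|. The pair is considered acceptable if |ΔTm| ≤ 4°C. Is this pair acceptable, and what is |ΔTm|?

|ΔTm| = 4°C; the pair is acceptable.

Forward: A=6 T=6 G=5 C=8 → Tm = 2·12 + 4·13 = 76°C.
Reverse: A=5 T=11 G=5 C=5 → Tm = 2·16 + 4·10 = 72°C.
|ΔTm| = |76 − 72| = 4°C, ≤ 4°C.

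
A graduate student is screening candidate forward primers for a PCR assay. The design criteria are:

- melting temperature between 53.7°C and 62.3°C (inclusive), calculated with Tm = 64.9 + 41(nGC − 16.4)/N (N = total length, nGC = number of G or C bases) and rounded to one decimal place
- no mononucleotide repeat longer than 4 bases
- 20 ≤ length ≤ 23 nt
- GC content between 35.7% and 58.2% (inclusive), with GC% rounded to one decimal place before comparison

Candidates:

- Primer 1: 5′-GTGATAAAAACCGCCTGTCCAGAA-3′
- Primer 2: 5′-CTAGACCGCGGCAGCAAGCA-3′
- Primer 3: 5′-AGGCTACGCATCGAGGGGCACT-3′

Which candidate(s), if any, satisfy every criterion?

None of the candidates satisfy all criteria.

Primer 1 (24 nt, A=9 T=4 G=5 C=6): Tm = 64.9 + 41·(11 − 16.4)/24 = 55.7°C ✓; longest run = 5, exceeds 4 ✗; length 24, outside 20–23 ✗; GC 11/24 = 45.8% ✓ — fails.
Primer 2 (20 nt, A=6 T=1 G=6 C=7): Tm = 64.9 + 41·(13 − 16.4)/20 = 57.9°C ✓; longest run = 2 ✓; length 20 ✓; GC 13/20 = 65.0%, outside 35.7–58.2% ✗ — fails.
Primer 3 (22 nt, A=5 T=3 G=8 C=6): Tm = 64.9 + 41·(14 − 16.4)/22 = 60.4°C ✓; longest run = 4 ✓; length 22 ✓; GC 14/22 = 63.6%, outside 35.7–58.2% ✗ — fails.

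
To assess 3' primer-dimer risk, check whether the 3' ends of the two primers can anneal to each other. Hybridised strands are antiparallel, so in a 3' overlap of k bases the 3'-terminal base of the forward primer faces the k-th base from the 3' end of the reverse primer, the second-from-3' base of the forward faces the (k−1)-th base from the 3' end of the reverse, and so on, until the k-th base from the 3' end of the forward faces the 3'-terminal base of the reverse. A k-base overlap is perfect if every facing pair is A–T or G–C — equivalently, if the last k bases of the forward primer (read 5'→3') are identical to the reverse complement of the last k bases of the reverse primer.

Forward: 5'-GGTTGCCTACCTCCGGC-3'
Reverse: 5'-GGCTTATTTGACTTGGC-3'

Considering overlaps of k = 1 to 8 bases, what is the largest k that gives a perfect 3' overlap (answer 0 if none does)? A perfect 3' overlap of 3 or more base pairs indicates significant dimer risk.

Last 8 bases (5'→3') — forward …CCTCCGGC, reverse …GACTTGGC.
Reverse complement of the reverse primer's last 8 bases: GCCAAGTC; its first k bases are the reverse complement of the reverse primer's last k bases, so a perfect k-base overlap needs the forward primer's last k bases to equal them.
Comparing (forward last k vs required): k=1: C vs G ✗; k=2: GC vs GC ✓; k=3: GGC vs GCC ✗; k=4: CGGC vs GCCA ✗; k=5: CCGGC vs GCCAA ✗; k=6: TCCGGC vs GCCAAG ✗; k=7: CTCCGGC vs GCCAAGT ✗; k=8: CCTCCGGC vs GCCAAGTC ✗.
Only k = 2 is perfect, so the longest perfect 3' overlap is 2.

Longest perfect overlap: 2 complementary base pairs; below the dimer-risk threshold (threshold 3).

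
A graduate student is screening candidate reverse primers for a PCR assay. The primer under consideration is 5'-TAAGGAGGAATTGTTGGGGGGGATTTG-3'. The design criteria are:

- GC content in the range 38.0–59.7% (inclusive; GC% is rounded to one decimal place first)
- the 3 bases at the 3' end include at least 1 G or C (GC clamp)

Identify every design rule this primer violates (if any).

Meets all criteria.

Base counts: A=6, T=8, G=13, C=0 (length 27).
GC content: GC 13/27 = 48.1% ✓
GC clamp: 3' end TTG has 1 G/C ✓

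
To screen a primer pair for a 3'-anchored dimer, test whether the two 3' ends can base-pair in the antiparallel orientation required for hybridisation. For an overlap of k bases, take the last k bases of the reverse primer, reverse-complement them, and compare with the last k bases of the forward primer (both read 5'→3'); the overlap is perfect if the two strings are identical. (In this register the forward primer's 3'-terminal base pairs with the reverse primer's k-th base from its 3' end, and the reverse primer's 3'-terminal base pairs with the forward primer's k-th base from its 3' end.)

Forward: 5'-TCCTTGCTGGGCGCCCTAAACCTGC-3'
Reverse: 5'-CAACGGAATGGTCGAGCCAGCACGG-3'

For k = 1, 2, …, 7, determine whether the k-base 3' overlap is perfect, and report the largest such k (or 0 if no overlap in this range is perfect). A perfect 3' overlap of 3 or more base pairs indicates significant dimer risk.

Longest perfect overlap: 1 complementary base pair; below the dimer-risk threshold (threshold 3).

Last 7 bases (5'→3') — forward …AACCTGC, reverse …AGCACGG.
Reverse complement of the reverse primer's last 7 bases: CCGTGCT; its first k bases are the reverse complement of the reverse primer's last k bases, so a perfect k-base overlap needs the forward primer's last k bases to equal them.
Comparing (forward last k vs required): k=1: C vs C ✓; k=2: GC vs CC ✗; k=3: TGC vs CCG ✗; k=4: CTGC vs CCGT ✗; k=5: CCTGC vs CCGTG ✗; k=6: ACCTGC vs CCGTGC ✗; k=7: AACCTGC vs CCGTGCT ✗.
Only k = 1 is perfect, so the longest perfect 3' overlap is 1.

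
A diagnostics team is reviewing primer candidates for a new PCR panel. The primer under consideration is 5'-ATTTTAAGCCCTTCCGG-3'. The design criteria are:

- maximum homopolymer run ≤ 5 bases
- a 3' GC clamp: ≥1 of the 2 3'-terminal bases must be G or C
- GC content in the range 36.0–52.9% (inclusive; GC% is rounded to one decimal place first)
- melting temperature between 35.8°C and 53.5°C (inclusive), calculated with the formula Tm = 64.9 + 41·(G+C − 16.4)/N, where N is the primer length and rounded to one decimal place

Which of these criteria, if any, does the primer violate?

Meets all criteria.

Base counts: A=3, T=6, G=3, C=5 (length 17).
homopolymer run: longest run = 4 ✓
GC clamp: 3' end GG has 2 G/C ✓
GC content: GC 8/17 = 47.1% ✓
Tm: Tm = 64.9 + 41·(8 − 16.4)/17 = 44.6°C ✓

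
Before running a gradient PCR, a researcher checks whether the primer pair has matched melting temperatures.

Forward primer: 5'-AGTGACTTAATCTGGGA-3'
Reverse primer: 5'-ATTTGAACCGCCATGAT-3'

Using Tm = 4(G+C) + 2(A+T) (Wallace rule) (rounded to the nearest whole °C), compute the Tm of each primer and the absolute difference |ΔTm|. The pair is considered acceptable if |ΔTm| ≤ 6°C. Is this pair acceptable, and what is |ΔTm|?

Forward: A=5 T=5 G=5 C=2 → Tm = 2·10 + 4·7 = 48°C.
Reverse: A=5 T=5 G=3 C=4 → Tm = 2·10 + 4·7 = 48°C.
|ΔTm| = |48 − 48| = 0°C, ≤ 6°C.

|ΔTm| = 0°C; the pair is acceptable.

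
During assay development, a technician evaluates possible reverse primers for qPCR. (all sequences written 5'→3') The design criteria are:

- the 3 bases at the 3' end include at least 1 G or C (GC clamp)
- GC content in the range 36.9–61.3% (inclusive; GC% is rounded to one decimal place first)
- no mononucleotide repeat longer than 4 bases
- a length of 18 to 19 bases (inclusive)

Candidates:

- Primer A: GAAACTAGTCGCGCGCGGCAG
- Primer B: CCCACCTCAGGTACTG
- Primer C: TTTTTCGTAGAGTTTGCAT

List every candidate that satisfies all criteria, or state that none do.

Primer A (21 nt, A=5 T=2 G=8 C=6): 3' end CAG has 2 G/C ✓; GC 14/21 = 66.7%, outside 36.9–61.3% ✗; longest run = 3 ✓; length 21, outside 18–19 ✗ — fails.
Primer B (16 nt, A=3 T=3 G=3 C=7): 3' end CTG has 2 G/C ✓; GC 10/16 = 62.5%, outside 36.9–61.3% ✗; longest run = 3 ✓; length 16, outside 18–19 ✗ — fails.
Primer C (19 nt, A=3 T=10 G=4 C=2): 3' end CAT has 1 G/C ✓; GC 6/19 = 31.6%, outside 36.9–61.3% ✗; longest run = 5, exceeds 4 ✗; length 19 ✓ — fails.

None of the candidates satisfy all criteria.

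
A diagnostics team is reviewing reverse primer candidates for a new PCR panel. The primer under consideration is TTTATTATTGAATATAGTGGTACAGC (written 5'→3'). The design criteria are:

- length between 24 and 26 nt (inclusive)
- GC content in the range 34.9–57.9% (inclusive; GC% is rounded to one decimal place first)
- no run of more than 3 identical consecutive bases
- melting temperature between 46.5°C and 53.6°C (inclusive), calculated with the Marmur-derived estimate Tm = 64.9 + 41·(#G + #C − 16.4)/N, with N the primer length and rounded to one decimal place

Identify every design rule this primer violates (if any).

Fails: GC content.

Base counts: A=8, T=11, G=5, C=2 (length 26).
length: length 26 ✓
GC content: GC 7/26 = 26.9%, outside 34.9–57.9% ✗
homopolymer run: longest run = 3 ✓
Tm: Tm = 64.9 + 41·(7 − 16.4)/26 = 50.1°C ✓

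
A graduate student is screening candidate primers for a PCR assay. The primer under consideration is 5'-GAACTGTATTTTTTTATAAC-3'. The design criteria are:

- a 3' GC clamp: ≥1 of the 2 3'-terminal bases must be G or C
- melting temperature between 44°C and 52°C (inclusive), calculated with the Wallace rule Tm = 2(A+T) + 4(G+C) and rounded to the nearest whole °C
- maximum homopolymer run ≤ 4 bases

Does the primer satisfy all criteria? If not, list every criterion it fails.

Base counts: A=6, T=10, G=2, C=2 (length 20).
GC clamp: 3' end AC has 1 G/C ✓
Tm: Tm = 2·16 + 4·4 = 48°C ✓
homopolymer run: longest run = 7, exceeds 4 ✗

Fails: homopolymer run.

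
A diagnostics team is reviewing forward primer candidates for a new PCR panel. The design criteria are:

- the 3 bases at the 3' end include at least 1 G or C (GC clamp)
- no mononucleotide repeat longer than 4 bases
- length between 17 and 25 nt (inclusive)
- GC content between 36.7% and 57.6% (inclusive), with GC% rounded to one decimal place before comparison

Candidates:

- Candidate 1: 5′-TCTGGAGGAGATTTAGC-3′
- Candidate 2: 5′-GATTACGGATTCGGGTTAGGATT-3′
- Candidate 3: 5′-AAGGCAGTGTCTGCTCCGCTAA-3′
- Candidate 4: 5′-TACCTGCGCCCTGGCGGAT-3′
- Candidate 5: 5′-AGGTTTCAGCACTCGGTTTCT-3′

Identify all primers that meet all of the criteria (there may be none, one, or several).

Candidate 1 (17 nt, A=4 T=5 G=6 C=2): 3' end AGC has 2 G/C ✓; longest run = 3 ✓; length 17 ✓; GC 8/17 = 47.1% ✓ — passes.
Candidate 2 (23 nt, A=5 T=8 G=8 C=2): 3' end ATT has 0 G/C, need ≥1 ✗; longest run = 3 ✓; length 23 ✓; GC 10/23 = 43.5% ✓ — fails.
Candidate 3 (22 nt, A=5 T=5 G=6 C=6): 3' end TAA has 0 G/C, need ≥1 ✗; longest run = 2 ✓; length 22 ✓; GC 12/22 = 54.5% ✓ — fails.
Candidate 4 (19 nt, A=2 T=4 G=6 C=7): 3' end GAT has 1 G/C ✓; longest run = 3 ✓; length 19 ✓; GC 13/19 = 68.4%, outside 36.7–57.6% ✗ — fails.
Candidate 5 (21 nt, A=3 T=8 G=5 C=5): 3' end TCT has 1 G/C ✓; longest run = 3 ✓; length 21 ✓; GC 10/21 = 47.6% ✓ — passes.

Candidate 1 and Candidate 5.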